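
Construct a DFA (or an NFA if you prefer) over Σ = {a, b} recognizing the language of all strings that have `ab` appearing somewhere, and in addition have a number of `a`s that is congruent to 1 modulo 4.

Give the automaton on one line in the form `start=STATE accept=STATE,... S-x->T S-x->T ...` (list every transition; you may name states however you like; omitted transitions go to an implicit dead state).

start=S0 accept=S3 S0-a->S1 S0-b->S0 S1-a->S2 S1-b->S3 S2-a->S4 S2-b->S5 S3-a->S5 S3-b->S3 S4-a->S6 S4-b->S7 S5-a->S7 S5-b->S5 S6-a->S1 S6-b->S8 S7-a->S8 S7-b->S7 S8-a->S3 S8-b->S8

Build one automaton per condition and run them in lockstep. The first has 3 states tracking whether and how much of `ab` has been seen; the second has 4 states tracking the count of `a`s modulo 4. A product state is a pair (one from each), accepting exactly when both do.
9 states suffice.
        a   b  
>  S0   S1  S0 
   S1   S2  S3 
   S2   S4  S5 
 * S3   S5  S3 
   S4   S6  S7 
   S5   S7  S5 
   S6   S1  S8 
   S7   S8  S7 
   S8   S3  S8 
(> = start, * = accepting)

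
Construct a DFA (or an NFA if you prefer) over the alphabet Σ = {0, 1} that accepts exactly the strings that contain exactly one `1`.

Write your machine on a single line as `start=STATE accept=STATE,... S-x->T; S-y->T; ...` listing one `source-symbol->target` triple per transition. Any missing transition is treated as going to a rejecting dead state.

Only the number of `1`s matters, and only up to 2. Make a chain q0 → q1 → q2 advanced by each `1` (with q2 absorbing); every other symbol self-loops. The accepting set is {q1}.
With 3 states:
        0   1  
>  q0   q0  q1 
 * q1   q1  q2 
   q2   q2  q2 
(> = start, * = accepting)

start=q0; accept=q1; q0-0->q0; q0-1->q1; q1-0->q1; q1-1->q2; q2-0->q2; q2-1->q2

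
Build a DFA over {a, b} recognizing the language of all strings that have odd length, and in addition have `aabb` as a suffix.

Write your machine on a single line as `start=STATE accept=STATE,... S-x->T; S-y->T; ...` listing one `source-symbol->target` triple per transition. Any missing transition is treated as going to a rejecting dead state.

Build one automaton per condition and run them in lockstep. One (2 states) tracks the input length modulo 2; the other (5 states) tracks how much of the suffix `aabb` has currently been matched. Each combined state is a pair, one component from each; accept when both components accept.
With 10 states:
        a   b  
>  q0   q1  q2 
   q1   q3  q0 
   q2   q4  q0 
   q3   q5  q6 
   q4   q5  q2 
   q5   q3  q7 
   q6   q4  q8 
   q7   q1  q9 
   q8   q1  q2 
 * q9   q4  q0 
(> = start, * = accepting)

start=q0; accept=q9; q0-a->q1; q0-b->q2; q1-a->q3; q1-b->q0; q2-a->q4; q2-b->q0; q3-a->q5; q3-b->q6; q4-a->q5; q4-b->q2; q5-a->q3; q5-b->q7; q6-a->q4; q6-b->q8; q7-a->q1; q7-b->q9; q8-a->q1; q8-b->q2; q9-a->q4; q9-b->q0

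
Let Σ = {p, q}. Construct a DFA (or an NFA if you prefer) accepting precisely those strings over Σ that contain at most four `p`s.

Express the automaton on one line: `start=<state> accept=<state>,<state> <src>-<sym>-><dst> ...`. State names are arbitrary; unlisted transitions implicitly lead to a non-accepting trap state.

Only the number of `p`s matters, and only up to 5. Make a chain s0 → s1 → s2 → s3 → s4 → s5 advanced by each `p` (with s5 absorbing); every other symbol self-loops. The accepting set is {s0, s1, s2, s3, s4}.
        p   q  
>* s0   s1  s0 
 * s1   s2  s1 
 * s2   s3  s2 
 * s3   s4  s3 
 * s4   s5  s4 
   s5   s5  s5 
(> = start, * = accepting)

start=s0 accept=s0,s1,s2,s3,s4 s0-p->s1 s0-q->s0 s1-p->s2 s1-q->s1 s2-p->s3 s2-q->s2 s3-p->s4 s3-q->s3 s4-p->s5 s4-q->s4 s5-p->s5 s5-q->s5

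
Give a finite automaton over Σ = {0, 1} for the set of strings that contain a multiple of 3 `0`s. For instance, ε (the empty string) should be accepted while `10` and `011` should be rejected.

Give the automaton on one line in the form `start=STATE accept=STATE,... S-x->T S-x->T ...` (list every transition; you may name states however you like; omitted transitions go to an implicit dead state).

start=q0 accept=q0 q0-0->q1 q0-1->q0 q1-0->q2 q1-1->q1 q2-0->q0 q2-1->q2

The only thing that matters is how many `0`s have appeared, reduced mod 3. Use one state per residue: q0 for 0, …, q2 for 2. Reading `0` moves to the next residue; anything else stays put. q0 is accepting.
3 states suffice.
        0   1  
>* q0   q1  q0 
   q1   q2  q1 
   q2   q0  q2 
(> = start, * = accepting)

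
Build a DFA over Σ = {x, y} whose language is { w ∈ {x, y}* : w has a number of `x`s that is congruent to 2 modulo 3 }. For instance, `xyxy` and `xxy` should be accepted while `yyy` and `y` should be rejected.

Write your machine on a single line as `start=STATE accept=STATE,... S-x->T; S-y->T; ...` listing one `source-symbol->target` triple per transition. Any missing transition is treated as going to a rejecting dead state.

The only thing that matters is how many `x`s have appeared, reduced mod 3. Use one state per residue: A for 0, …, C for 2. Reading `x` moves to the next residue; anything else stays put. C is accepting.
With 3 states:
       x  y 
>  A   B  A 
   B   C  B 
 * C   A  C 
(> = start, * = accepting)

start=A; accept=C; A-x->B; A-y->A; B-x->C; B-y->B; C-x->A; C-y->C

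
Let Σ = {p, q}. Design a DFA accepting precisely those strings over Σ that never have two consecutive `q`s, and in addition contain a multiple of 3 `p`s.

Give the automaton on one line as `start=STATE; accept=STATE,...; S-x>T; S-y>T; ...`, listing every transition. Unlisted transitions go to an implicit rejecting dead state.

start=s0; accept=s0,s2; s0-p>s1; s0-q>s2; s1-p>s3; s1-q>s4; s2-p>s1; s2-q>s5; s3-p>s0; s3-q>s6; s4-p>s3; s4-q>s7; s5-p>s7; s5-q>s5; s6-p>s0; s6-q>s8; s7-p>s8; s7-q>s7; s8-p>s5; s8-q>s8

Handle the two conditions separately and then intersect. The first has 3 states tracking partial matches of the forbidden pattern `qq`; the second has 3 states tracking the count of `p`s modulo 3. A product state is a pair (one from each), accepting exactly when both do.
With 9 states:
        p   q  
>* s0   s1  s2 
   s1   s3  s4 
 * s2   s1  s5 
   s3   s0  s6 
   s4   s3  s7 
   s5   s7  s5 
   s6   s0  s8 
   s7   s8  s7 
   s8   s5  s8 
(> = start, * = accepting)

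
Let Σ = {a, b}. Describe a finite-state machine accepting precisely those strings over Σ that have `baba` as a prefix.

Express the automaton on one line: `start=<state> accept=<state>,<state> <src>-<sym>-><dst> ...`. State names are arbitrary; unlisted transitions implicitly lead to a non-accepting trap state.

start=q0 accept=q4 q0-a->q5 q0-b->q1 q1-a->q2 q1-b->q5 q2-a->q5 q2-b->q3 q3-a->q4 q3-b->q5 q4-a->q4 q4-b->q4 q5-a->q5 q5-b->q5

Check the first 4 symbols one by one: q0 through q3 record how many have matched `baba` so far; any wrong symbol goes to the dead state q5. After all 4 match we enter the accepting sink q4.
With 6 states:
        a   b  
>  q0   q5  q1 
   q1   q2  q5 
   q2   q5  q3 
   q3   q4  q5 
 * q4   q4  q4 
   q5   q5  q5 
(> = start, * = accepting)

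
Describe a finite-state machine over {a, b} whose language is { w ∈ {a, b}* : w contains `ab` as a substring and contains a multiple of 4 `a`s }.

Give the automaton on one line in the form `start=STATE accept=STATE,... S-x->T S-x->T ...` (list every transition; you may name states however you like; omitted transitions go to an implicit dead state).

Run two small machines in parallel and take their product. One (3 states) tracks whether and how much of `ab` has been seen; the other (4 states) tracks the count of `a`s modulo 4. Each combined state is a pair, one component from each; accept when both components accept.
With 9 states:
        a   b  
>  q0   q1  q0 
   q1   q2  q3 
   q2   q4  q5 
   q3   q5  q3 
   q4   q6  q7 
   q5   q7  q5 
   q6   q1  q8 
   q7   q8  q7 
 * q8   q3  q8 
(> = start, * = accepting)

start=q0 accept=q8 q0-a->q1 q0-b->q0 q1-a->q2 q1-b->q3 q2-a->q4 q2-b->q5 q3-a->q5 q3-b->q3 q4-a->q6 q4-b->q7 q5-a->q7 q5-b->q5 q6-a->q1 q6-b->q8 q7-a->q8 q7-b->q7 q8-a->q3 q8-b->q8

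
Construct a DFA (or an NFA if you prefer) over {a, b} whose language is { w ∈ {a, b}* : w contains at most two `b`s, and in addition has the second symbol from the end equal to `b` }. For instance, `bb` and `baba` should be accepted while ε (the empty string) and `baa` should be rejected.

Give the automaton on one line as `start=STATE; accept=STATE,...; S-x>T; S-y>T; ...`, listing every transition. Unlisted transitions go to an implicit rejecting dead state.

Handle the two conditions separately and then intersect. One (4 states) tracks the count of `b`s, saturating at 3; the other (7 states) tracks the last 2 symbols read. Each combined state is a pair, one component from each; accept when both components accept.
15 states suffice.
          a    b  
>  q0     q1   q2 
   q1     q3   q4 
   q2     q5   q6 
   q3     q3   q4 
   q4     q5   q6 
 * q5     q7   q8 
 * q6     q9  q10 
   q7     q7   q8 
   q8     q9  q10 
 * q9    q11  q12 
   q10   q13  q10 
   q11   q11  q12 
   q12   q13  q10 
   q13   q14  q12 
   q14   q14  q12 
(> = start, * = accepting)

start=q0; accept=q5,q6,q9; q0-a>q1; q0-b>q2; q1-a>q3; q1-b>q4; q2-a>q5; q2-b>q6; q3-a>q3; q3-b>q4; q4-a>q5; q4-b>q6; q5-a>q7; q5-b>q8; q6-a>q9; q6-b>q10; q7-a>q7; q7-b>q8; q8-a>q9; q8-b>q10; q9-a>q11; q9-b>q12; q10-a>q13; q10-b>q10; q11-a>q11; q11-b>q12; q12-a>q13; q12-b>q10; q13-a>q14; q13-b>q12; q14-a>q14; q14-b>q12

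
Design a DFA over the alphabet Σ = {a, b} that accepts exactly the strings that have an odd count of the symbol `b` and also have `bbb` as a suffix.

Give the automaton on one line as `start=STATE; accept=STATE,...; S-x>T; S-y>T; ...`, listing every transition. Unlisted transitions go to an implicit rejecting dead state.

Build one automaton per condition and run them in lockstep. The first has 2 states tracking the count of `b`s modulo 2; the second has 4 states tracking how much of the suffix `bbb` has currently been matched. A product state is a pair (one from each), accepting exactly when both do.
An 8-state machine:
        a   b  
>  q0   q0  q1 
   q1   q2  q3 
   q2   q2  q4 
   q3   q0  q5 
   q4   q0  q6 
 * q5   q2  q7 
   q6   q2  q7 
   q7   q0  q5 
(> = start, * = accepting)

start=q0; accept=q5; q0-a>q0; q0-b>q1; q1-a>q2; q1-b>q3; q2-a>q2; q2-b>q4; q3-a>q0; q3-b>q5; q4-a>q0; q4-b>q6; q5-a>q2; q5-b>q7; q6-a>q2; q6-b>q7; q7-a>q0; q7-b>q5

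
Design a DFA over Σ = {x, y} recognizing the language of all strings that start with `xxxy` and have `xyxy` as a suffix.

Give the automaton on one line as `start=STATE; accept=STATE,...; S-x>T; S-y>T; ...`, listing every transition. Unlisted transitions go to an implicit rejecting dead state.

Handle the two conditions separately and then intersect. One (6 states) tracks whether the input so far still matches the prefix `xxxy`; the other (5 states) tracks how much of the suffix `xyxy` has currently been matched. Each combined state is a pair, one component from each; accept when both components accept.
       x  y 
>  A   B  C 
   B   D  E 
   C   F  C 
   D   G  E 
   E   H  C 
   F   F  E 
   G   F  I 
   H   F  J 
   I   K  L 
   J   H  C 
   K   M  N 
   L   M  L 
   M   M  I 
 * N   K  L 
(> = start, * = accepting)

start=A; accept=N; A-x>B; A-y>C; B-x>D; B-y>E; C-x>F; C-y>C; D-x>G; D-y>E; E-x>H; E-y>C; F-x>F; F-y>E; G-x>F; G-y>I; H-x>F; H-y>J; I-x>K; I-y>L; J-x>H; J-y>C; K-x>M; K-y>N; L-x>M; L-y>L; M-x>M; M-y>I; N-x>K; N-y>L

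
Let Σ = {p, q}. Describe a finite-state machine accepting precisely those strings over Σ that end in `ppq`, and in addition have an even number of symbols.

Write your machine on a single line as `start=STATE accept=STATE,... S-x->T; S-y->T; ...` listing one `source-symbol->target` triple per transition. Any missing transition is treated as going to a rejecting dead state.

start=A; accept=E; A-p->B; A-q->B; B-p->C; B-q->A; C-p->D; C-q->B; D-p->C; D-q->E; E-p->B; E-q->B

Run two small machines in parallel and take their product. One (4 states) tracks how much of the suffix `ppq` has currently been matched; the other (2 states) tracks the input length modulo 2. Each combined state is a pair, one component from each; accept when both components accept. Equivalent product states are then merged.
5 states suffice.
       p  q 
>  A   B  B 
   B   C  A 
   C   D  B 
   D   C  E 
 * E   B  B 
(> = start, * = accepting)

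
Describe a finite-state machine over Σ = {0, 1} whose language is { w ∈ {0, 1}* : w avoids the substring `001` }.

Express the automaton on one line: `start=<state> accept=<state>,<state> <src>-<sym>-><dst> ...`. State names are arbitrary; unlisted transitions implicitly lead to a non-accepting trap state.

This is the complement of 'contains `001`'. Use the same substring-matching states — q0 through q3 holding how much of `001` has just been matched — but flip the accepting set: everything except the trap q3 accepts.
A 4-state machine:
        0   1  
>* q0   q1  q0 
 * q1   q2  q0 
 * q2   q2  q3 
   q3   q3  q3 
(> = start, * = accepting)

start=q0 accept=q0,q1,q2 q0-0->q1 q0-1->q0 q1-0->q2 q1-1->q0 q2-0->q2 q2-1->q3 q3-0->q3 q3-1->q3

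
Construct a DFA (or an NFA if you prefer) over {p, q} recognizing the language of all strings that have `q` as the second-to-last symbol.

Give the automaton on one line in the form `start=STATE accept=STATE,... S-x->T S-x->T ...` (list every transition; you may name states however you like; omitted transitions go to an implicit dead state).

Because acceptance depends on a position counted from the end, the machine has to buffer the most recent 2 symbols. Make each state the string of the last up-to-2 symbols read; on input `x` shift the window left and append `x`. Accept when the buffered window has length 2 and begins with `q`.
        p   q  
>  s0   s1  s2 
   s1   s3  s4 
   s2   s5  s6 
   s3   s3  s4 
   s4   s5  s6 
 * s5   s3  s4 
 * s6   s5  s6 
(> = start, * = accepting)

start=s0 accept=s5,s6 s0-p->s1 s0-q->s2 s1-p->s3 s1-q->s4 s2-p->s5 s2-q->s6 s3-p->s3 s3-q->s4 s4-p->s5 s4-q->s6 s5-p->s3 s5-q->s4 s6-p->s5 s6-q->s6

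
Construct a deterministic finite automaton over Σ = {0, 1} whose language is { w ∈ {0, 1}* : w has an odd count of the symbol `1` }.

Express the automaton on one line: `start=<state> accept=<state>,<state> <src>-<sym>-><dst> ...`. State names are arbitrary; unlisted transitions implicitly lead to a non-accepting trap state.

start=A accept=B A-0->A A-1->B B-0->B B-1->A

Keep the running count of `1`s modulo 2: each `1` advances along the cycle A → B → A while other symbols loop. Accept at B.
       0  1 
>  A   A  B 
 * B   B  A 
(> = start, * = accepting)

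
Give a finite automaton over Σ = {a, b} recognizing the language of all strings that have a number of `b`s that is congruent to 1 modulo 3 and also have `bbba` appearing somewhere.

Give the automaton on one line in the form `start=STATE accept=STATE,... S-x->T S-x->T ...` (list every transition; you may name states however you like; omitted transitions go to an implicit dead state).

start=q0 accept=q12 q0-a->q0 q0-b->q1 q1-a->q2 q1-b->q3 q2-a->q2 q2-b->q4 q3-a->q5 q3-b->q6 q4-a->q5 q4-b->q7 q5-a->q5 q5-b->q8 q6-a->q9 q6-b->q10 q7-a->q0 q7-b->q10 q8-a->q0 q8-b->q11 q9-a->q9 q9-b->q12 q10-a->q12 q10-b->q13 q11-a->q2 q11-b->q13 q12-a->q12 q12-b->q14 q13-a->q14 q13-b->q6 q14-a->q14 q14-b->q9

Handle the two conditions separately and then intersect. One (3 states) tracks the count of `b`s modulo 3; the other (5 states) tracks whether and how much of `bbba` has been seen. Each combined state is a pair, one component from each; accept when both components accept.
A 15-state machine:
          a    b  
>  q0     q0   q1 
   q1     q2   q3 
   q2     q2   q4 
   q3     q5   q6 
   q4     q5   q7 
   q5     q5   q8 
   q6     q9  q10 
   q7     q0  q10 
   q8     q0  q11 
   q9     q9  q12 
   q10   q12  q13 
   q11    q2  q13 
 * q12   q12  q14 
   q13   q14   q6 
   q14   q14   q9 
(> = start, * = accepting)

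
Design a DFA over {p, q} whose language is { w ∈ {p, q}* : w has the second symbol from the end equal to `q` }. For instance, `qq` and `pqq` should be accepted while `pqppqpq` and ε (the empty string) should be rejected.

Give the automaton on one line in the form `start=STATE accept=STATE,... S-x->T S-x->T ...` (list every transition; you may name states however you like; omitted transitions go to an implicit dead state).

A DFA must remember the last 2 symbols (since which symbol is second-to-last isn't known until the input ends). Use one state per possible window of the last ≤2 symbols; accept from those whose window starts with `q`.
With 7 states:
        p   q  
>  s0   s1  s2 
   s1   s3  s4 
   s2   s5  s6 
   s3   s3  s4 
   s4   s5  s6 
 * s5   s3  s4 
 * s6   s5  s6 
(> = start, * = accepting)

start=s0 accept=s5,s6 s0-p->s1 s0-q->s2 s1-p->s3 s1-q->s4 s2-p->s5 s2-q->s6 s3-p->s3 s3-q->s4 s4-p->s5 s4-q->s6 s5-p->s3 s5-q->s4 s6-p->s5 s6-q->s6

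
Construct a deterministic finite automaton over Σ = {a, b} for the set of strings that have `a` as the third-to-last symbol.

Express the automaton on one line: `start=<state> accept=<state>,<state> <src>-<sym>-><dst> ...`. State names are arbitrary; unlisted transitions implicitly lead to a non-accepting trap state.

start=S0 accept=S7,S8,S9,S10 S0-a->S1 S0-b->S2 S1-a->S3 S1-b->S4 S2-a->S5 S2-b->S6 S3-a->S7 S3-b->S8 S4-a->S9 S4-b->S10 S5-a->S11 S5-b->S12 S6-a->S13 S6-b->S14 S7-a->S7 S7-b->S8 S8-a->S9 S8-b->S10 S9-a->S11 S9-b->S12 S10-a->S13 S10-b->S14 S11-a->S7 S11-b->S8 S12-a->S9 S12-b->S10 S13-a->S11 S13-b->S12 S14-a->S13 S14-b->S14

Because acceptance depends on a position counted from the end, the machine has to buffer the most recent 3 symbols. Make each state the string of the last up-to-3 symbols read; on input `x` shift the window left and append `x`. Accept when the buffered window has length 3 and begins with `a`.
15 states suffice.
          a    b  
>  S0     S1   S2 
   S1     S3   S4 
   S2     S5   S6 
   S3     S7   S8 
   S4     S9  S10 
   S5    S11  S12 
   S6    S13  S14 
 * S7     S7   S8 
 * S8     S9  S10 
 * S9    S11  S12 
 * S10   S13  S14 
   S11    S7   S8 
   S12    S9  S10 
   S13   S11  S12 
   S14   S13  S14 
(> = start, * = accepting)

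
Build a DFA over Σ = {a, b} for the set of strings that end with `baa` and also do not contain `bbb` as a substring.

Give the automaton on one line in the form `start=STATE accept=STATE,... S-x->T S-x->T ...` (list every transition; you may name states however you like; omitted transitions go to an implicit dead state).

start=q0 accept=q4 q0-a->q0 q0-b->q1 q1-a->q2 q1-b->q3 q2-a->q4 q2-b->q1 q3-a->q2 q3-b->q5 q4-a->q0 q4-b->q1 q5-a->q5 q5-b->q5

Handle the two conditions separately and then intersect. The first has 4 states tracking how much of the suffix `baa` has currently been matched; the second has 4 states tracking partial matches of the forbidden pattern `bbb`. A product state is a pair (one from each), accepting exactly when both do. Minimizing collapses redundant product states.
6 states suffice.
        a   b  
>  q0   q0  q1 
   q1   q2  q3 
   q2   q4  q1 
   q3   q2  q5 
 * q4   q0  q1 
   q5   q5  q5 
(> = start, * = accepting)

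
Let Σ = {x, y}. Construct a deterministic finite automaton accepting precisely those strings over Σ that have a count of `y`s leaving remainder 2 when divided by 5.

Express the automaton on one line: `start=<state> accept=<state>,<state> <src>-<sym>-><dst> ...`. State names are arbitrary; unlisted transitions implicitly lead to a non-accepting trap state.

Keep the running count of `y`s modulo 5: each `y` advances along the cycle S0 → S1 → S2 → S3 → S4 → S0 while other symbols loop. Accept at S2.
A 5-state machine:
        x   y  
>  S0   S0  S1 
   S1   S1  S2 
 * S2   S2  S3 
   S3   S3  S4 
   S4   S4  S0 
(> = start, * = accepting)

start=S0 accept=S2 S0-x->S0 S0-y->S1 S1-x->S1 S1-y->S2 S2-x->S2 S2-y->S3 S3-x->S3 S3-y->S4 S4-x->S4 S4-y->S0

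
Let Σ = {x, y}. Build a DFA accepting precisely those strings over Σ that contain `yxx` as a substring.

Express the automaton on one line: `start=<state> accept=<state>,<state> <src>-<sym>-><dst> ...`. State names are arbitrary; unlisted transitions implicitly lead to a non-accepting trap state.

States S0..S2 record the length of the longest prefix of `yxx` that matches the current input suffix. Reaching S3 means `yxx` has been seen, and we stay there forever. Accept from S3.
        x   y  
>  S0   S0  S1 
   S1   S2  S1 
   S2   S3  S1 
 * S3   S3  S3 
(> = start, * = accepting)

start=S0 accept=S3 S0-x->S0 S0-y->S1 S1-x->S2 S1-y->S1 S2-x->S3 S2-y->S1 S3-x->S3 S3-y->S3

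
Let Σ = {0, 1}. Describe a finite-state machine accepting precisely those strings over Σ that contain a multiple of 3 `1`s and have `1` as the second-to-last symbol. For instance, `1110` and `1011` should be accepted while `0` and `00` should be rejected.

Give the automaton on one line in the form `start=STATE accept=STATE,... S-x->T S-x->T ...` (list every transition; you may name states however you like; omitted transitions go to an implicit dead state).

Run two small machines in parallel and take their product. The first has 3 states tracking the count of `1`s modulo 3; the second has 7 states tracking the last 2 symbols read. A product state is a pair (one from each), accepting exactly when both do.
15 states suffice.
          0    1  
>  q0     q1   q2 
   q1     q3   q4 
   q2     q5   q6 
   q3     q3   q4 
   q4     q5   q6 
   q5     q7   q8 
   q6     q9  q10 
   q7     q7   q8 
   q8     q9  q10 
   q9    q11  q12 
 * q10   q13  q14 
   q11   q11  q12 
   q12   q13  q14 
 * q13    q3   q4 
   q14    q5   q6 
(> = start, * = accepting)

start=q0 accept=q10,q13 q0-0->q1 q0-1->q2 q1-0->q3 q1-1->q4 q2-0->q5 q2-1->q6 q3-0->q3 q3-1->q4 q4-0->q5 q4-1->q6 q5-0->q7 q5-1->q8 q6-0->q9 q6-1->q10 q7-0->q7 q7-1->q8 q8-0->q9 q8-1->q10 q9-0->q11 q9-1->q12 q10-0->q13 q10-1->q14 q11-0->q11 q11-1->q12 q12-0->q13 q12-1->q14 q13-0->q3 q13-1->q4 q14-0->q5 q14-1->q6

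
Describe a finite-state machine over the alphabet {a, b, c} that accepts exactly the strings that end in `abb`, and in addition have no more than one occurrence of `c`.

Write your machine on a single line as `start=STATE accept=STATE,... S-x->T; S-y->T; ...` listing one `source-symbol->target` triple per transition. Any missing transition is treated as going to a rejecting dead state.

start=s0; accept=s6,s8; s0-a->s1; s0-b->s0; s0-c->s2; s1-a->s1; s1-b->s3; s1-c->s2; s2-a->s4; s2-b->s2; s2-c->s5; s3-a->s1; s3-b->s6; s3-c->s2; s4-a->s4; s4-b->s7; s4-c->s5; s5-a->s5; s5-b->s5; s5-c->s5; s6-a->s1; s6-b->s0; s6-c->s2; s7-a->s4; s7-b->s8; s7-c->s5; s8-a->s4; s8-b->s2; s8-c->s5

Handle the two conditions separately and then intersect. The first has 4 states tracking how much of the suffix `abb` has currently been matched; the second has 3 states tracking the count of `c`s, saturating at 2. A product state is a pair (one from each), accepting exactly when both do. Minimizing collapses redundant product states.
With 9 states:
        a   b   c  
>  s0   s1  s0  s2 
   s1   s1  s3  s2 
   s2   s4  s2  s5 
   s3   s1  s6  s2 
   s4   s4  s7  s5 
   s5   s5  s5  s5 
 * s6   s1  s0  s2 
   s7   s4  s8  s5 
 * s8   s4  s2  s5 
(> = start, * = accepting)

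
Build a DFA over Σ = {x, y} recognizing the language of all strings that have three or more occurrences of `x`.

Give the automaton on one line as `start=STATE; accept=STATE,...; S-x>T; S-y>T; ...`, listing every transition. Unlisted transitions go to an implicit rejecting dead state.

start=A; accept=D,E; A-x>B; A-y>A; B-x>C; B-y>B; C-x>D; C-y>C; D-x>E; D-y>D; E-x>E; E-y>E

Count `x`s, saturating at 4: states A through D mean 0 through 3 `x`s seen; E means more than 3. Each `x` increments (capped at E); other symbols loop. Accept from {D, E}.
A 5-state machine:
       x  y 
>  A   B  A 
   B   C  B 
   C   D  C 
 * D   E  D 
 * E   E  E 
(> = start, * = accepting)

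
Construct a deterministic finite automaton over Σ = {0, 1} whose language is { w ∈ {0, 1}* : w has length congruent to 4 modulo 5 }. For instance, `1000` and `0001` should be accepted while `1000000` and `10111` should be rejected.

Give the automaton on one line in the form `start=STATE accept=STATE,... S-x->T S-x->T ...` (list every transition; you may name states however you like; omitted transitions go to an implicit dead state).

Only the length mod 5 matters, so use a 5-cycle: from any state, every input symbol moves to the next state, wrapping q4 back to q0. Mark q4 accepting.
        0   1  
>  q0   q1  q1 
   q1   q2  q2 
   q2   q3  q3 
   q3   q4  q4 
 * q4   q0  q0 
(> = start, * = accepting)

start=q0 accept=q4 q0-0->q1 q0-1->q1 q1-0->q2 q1-1->q2 q2-0->q3 q2-1->q3 q3-0->q4 q3-1->q4 q4-0->q0 q4-1->q0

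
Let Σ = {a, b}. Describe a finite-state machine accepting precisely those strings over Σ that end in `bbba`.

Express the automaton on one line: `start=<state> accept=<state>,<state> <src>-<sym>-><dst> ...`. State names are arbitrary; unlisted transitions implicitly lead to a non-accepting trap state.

Let each state record the length of the longest suffix of the input read so far that is also a prefix of `bbba`. q1 means the last symbol is `b`; q2 means the last 2 symbols are `bb`; q3 means the last 3 symbols are `bbb`; q4 means the last 4 symbols are `bbba`. Accept only at q4, where the string currently ends in `bbba`.
        a   b  
>  q0   q0  q1 
   q1   q0  q2 
   q2   q0  q3 
   q3   q4  q3 
 * q4   q0  q1 
(> = start, * = accepting)

start=q0 accept=q4 q0-a->q0 q0-b->q1 q1-a->q0 q1-b->q2 q2-a->q0 q2-b->q3 q3-a->q4 q3-b->q3 q4-a->q0 q4-b->q1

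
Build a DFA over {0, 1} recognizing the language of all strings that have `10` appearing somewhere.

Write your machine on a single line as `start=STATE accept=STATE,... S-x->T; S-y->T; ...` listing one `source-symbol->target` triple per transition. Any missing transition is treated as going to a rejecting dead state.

States A..B record the length of the longest prefix of `10` that matches the current input suffix. Reaching C means `10` has been seen, and we stay there forever. Accept from C.
With 3 states:
       0  1 
>  A   A  B 
   B   C  B 
 * C   C  C 
(> = start, * = accepting)

start=A; accept=C; A-0->A; A-1->B; B-0->C; B-1->B; C-0->C; C-1->C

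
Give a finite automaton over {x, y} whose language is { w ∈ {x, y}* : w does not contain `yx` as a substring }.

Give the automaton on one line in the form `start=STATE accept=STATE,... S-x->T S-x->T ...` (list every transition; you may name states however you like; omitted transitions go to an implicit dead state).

This is the complement of 'contains `yx`'. Use the same substring-matching states — s0 through s2 holding how much of `yx` has just been matched — but flip the accepting set: everything except the trap s2 accepts.
        x   y  
>* s0   s0  s1 
 * s1   s2  s1 
   s2   s2  s2 
(> = start, * = accepting)

start=s0 accept=s0,s1 s0-x->s0 s0-y->s1 s1-x->s2 s1-y->s1 s2-x->s2 s2-y->s2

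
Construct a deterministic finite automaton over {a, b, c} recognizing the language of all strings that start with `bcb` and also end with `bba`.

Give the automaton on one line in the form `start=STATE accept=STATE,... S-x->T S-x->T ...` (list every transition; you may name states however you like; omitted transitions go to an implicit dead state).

Build one automaton per condition and run them in lockstep. The first has 5 states tracking whether the input so far still matches the prefix `bcb`; the second has 4 states tracking how much of the suffix `bba` has currently been matched. A product state is a pair (one from each), accepting exactly when both do. Equivalent product states are then merged.
With 8 states:
        a   b   c  
>  S0   S1  S2  S1 
   S1   S1  S1  S1 
   S2   S1  S1  S3 
   S3   S1  S4  S1 
   S4   S5  S6  S5 
   S5   S5  S4  S5 
   S6   S7  S6  S5 
 * S7   S5  S4  S5 
(> = start, * = accepting)

start=S0 accept=S7 S0-a->S1 S0-b->S2 S0-c->S1 S1-a->S1 S1-b->S1 S1-c->S1 S2-a->S1 S2-b->S1 S2-c->S3 S3-a->S1 S3-b->S4 S3-c->S1 S4-a->S5 S4-b->S6 S4-c->S5 S5-a->S5 S5-b->S4 S5-c->S5 S6-a->S7 S6-b->S6 S6-c->S5 S7-a->S5 S7-b->S4 S7-c->S5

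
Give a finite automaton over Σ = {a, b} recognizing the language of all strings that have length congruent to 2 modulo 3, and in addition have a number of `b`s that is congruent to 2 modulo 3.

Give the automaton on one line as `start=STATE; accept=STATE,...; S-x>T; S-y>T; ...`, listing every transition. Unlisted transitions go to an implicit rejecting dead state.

start=q0; accept=q5; q0-a>q1; q0-b>q2; q1-a>q3; q1-b>q4; q2-a>q4; q2-b>q5; q3-a>q0; q3-b>q6; q4-a>q6; q4-b>q7; q5-a>q7; q5-b>q0; q6-a>q2; q6-b>q8; q7-a>q8; q7-b>q1; q8-a>q5; q8-b>q3

Handle the two conditions separately and then intersect. The first has 3 states tracking the input length modulo 3; the second has 3 states tracking the count of `b`s modulo 3. A product state is a pair (one from each), accepting exactly when both do.
A 9-state machine:
        a   b  
>  q0   q1  q2 
   q1   q3  q4 
   q2   q4  q5 
   q3   q0  q6 
   q4   q6  q7 
 * q5   q7  q0 
   q6   q2  q8 
   q7   q8  q1 
   q8   q5  q3 
(> = start, * = accepting)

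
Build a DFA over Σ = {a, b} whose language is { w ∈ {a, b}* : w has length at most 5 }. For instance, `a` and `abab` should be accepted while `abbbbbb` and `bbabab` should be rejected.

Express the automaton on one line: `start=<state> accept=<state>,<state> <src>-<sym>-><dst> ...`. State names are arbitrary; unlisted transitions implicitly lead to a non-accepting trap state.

start=q0 accept=q0,q1,q2,q3,q4,q5 q0-a->q1 q0-b->q1 q1-a->q2 q1-b->q2 q2-a->q3 q2-b->q3 q3-a->q4 q3-b->q4 q4-a->q5 q4-b->q5 q5-a->q6 q5-b->q6 q6-a->q6 q6-b->q6

We only need to distinguish lengths 0, 1, …, 5, and '>5'. Chain q0 → q1 → q2 → q3 → q4 → q5 → q6 on every symbol, with q6 looping. Accepting states: {q0, q1, q2, q3, q4, q5}.
A 7-state machine:
        a   b  
>* q0   q1  q1 
 * q1   q2  q2 
 * q2   q3  q3 
 * q3   q4  q4 
 * q4   q5  q5 
 * q5   q6  q6 
   q6   q6  q6 
(> = start, * = accepting)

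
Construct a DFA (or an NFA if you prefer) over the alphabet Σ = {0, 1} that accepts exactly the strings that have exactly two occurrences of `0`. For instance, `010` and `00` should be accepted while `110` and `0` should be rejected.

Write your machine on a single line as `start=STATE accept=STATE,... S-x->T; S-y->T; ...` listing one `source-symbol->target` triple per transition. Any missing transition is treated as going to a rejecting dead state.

Only the number of `0`s matters, and only up to 3. Make a chain S0 → S1 → S2 → S3 advanced by each `0` (with S3 absorbing); every other symbol self-loops. The accepting set is {S2}.
        0   1  
>  S0   S1  S0 
   S1   S2  S1 
 * S2   S3  S2 
   S3   S3  S3 
(> = start, * = accepting)

start=S0; accept=S2; S0-0->S1; S0-1->S0; S1-0->S2; S1-1->S1; S2-0->S3; S2-1->S2; S3-0->S3; S3-1->S3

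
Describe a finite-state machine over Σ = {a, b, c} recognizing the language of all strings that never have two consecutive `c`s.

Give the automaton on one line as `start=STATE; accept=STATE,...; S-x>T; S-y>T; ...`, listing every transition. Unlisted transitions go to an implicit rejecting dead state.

start=s0; accept=s0,s1; s0-a>s0; s0-b>s0; s0-c>s1; s1-a>s0; s1-b>s0; s1-c>s2; s2-a>s2; s2-b>s2; s2-c>s2

Track partial matches of the forbidden pattern `cc`. State s2 is a dead state reached once `cc` has occurred; every other state accepts. s0 means no part of `cc` is currently matched.
A 3-state machine:
        a   b   c  
>* s0   s0  s0  s1 
 * s1   s0  s0  s2 
   s2   s2  s2  s2 
(> = start, * = accepting)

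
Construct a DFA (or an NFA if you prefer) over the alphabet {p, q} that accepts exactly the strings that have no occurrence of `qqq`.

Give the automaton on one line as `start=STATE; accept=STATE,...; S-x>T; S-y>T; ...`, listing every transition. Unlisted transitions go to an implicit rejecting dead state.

start=A; accept=A,B,C; A-p>A; A-q>B; B-p>A; B-q>C; C-p>A; C-q>D; D-p>D; D-q>D

Track partial matches of the forbidden pattern `qqq`. State D is a dead state reached once `qqq` has occurred; every other state accepts. A means no part of `qqq` is currently matched.
With 4 states:
       p  q 
>* A   A  B 
 * B   A  C 
 * C   A  D 
   D   D  D 
(> = start, * = accepting)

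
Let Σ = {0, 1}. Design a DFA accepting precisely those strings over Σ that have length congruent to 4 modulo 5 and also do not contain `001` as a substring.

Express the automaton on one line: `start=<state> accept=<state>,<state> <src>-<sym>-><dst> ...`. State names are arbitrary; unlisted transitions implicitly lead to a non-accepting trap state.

start=A accept=K,L,M A-0->B A-1->C B-0->D B-1->E C-0->F C-1->E D-0->G D-1->H E-0->I E-1->J F-0->G F-1->J G-0->K G-1->H H-0->H H-1->H I-0->K I-1->L J-0->M J-1->L K-0->N K-1->H L-0->O L-1->A M-0->N M-1->A N-0->P N-1->H O-0->P O-1->C P-0->D P-1->H

Run two small machines in parallel and take their product. The first has 5 states tracking the input length modulo 5; the second has 4 states tracking partial matches of the forbidden pattern `001`. A product state is a pair (one from each), accepting exactly when both do. Minimizing collapses redundant product states.
       0  1 
>  A   B  C 
   B   D  E 
   C   F  E 
   D   G  H 
   E   I  J 
   F   G  J 
   G   K  H 
   H   H  H 
   I   K  L 
   J   M  L 
 * K   N  H 
 * L   O  A 
 * M   N  A 
   N   P  H 
   O   P  C 
   P   D  H 
(> = start, * = accepting)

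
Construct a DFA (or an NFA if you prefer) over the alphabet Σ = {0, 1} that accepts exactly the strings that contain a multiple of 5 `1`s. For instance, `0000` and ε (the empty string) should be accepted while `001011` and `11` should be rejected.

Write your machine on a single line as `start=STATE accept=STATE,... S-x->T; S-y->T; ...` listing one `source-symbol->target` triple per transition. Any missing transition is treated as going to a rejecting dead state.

start=s0; accept=s0; s0-0->s0; s0-1->s1; s1-0->s1; s1-1->s2; s2-0->s2; s2-1->s3; s3-0->s3; s3-1->s4; s4-0->s4; s4-1->s0

Keep the running count of `1`s modulo 5: each `1` advances along the cycle s0 → s1 → s2 → s3 → s4 → s0 while other symbols loop. Accept at s0.
A 5-state machine:
        0   1  
>* s0   s0  s1 
   s1   s1  s2 
   s2   s2  s3 
   s3   s3  s4 
   s4   s4  s0 
(> = start, * = accepting)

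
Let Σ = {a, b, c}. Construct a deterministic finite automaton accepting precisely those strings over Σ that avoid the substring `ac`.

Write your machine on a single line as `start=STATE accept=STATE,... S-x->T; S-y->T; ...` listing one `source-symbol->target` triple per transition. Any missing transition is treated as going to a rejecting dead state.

Track partial matches of the forbidden pattern `ac`. State q2 is a dead state reached once `ac` has occurred; every other state accepts. q0 means no part of `ac` is currently matched.
With 3 states:
        a   b   c  
>* q0   q1  q0  q0 
 * q1   q1  q0  q2 
   q2   q2  q2  q2 
(> = start, * = accepting)

start=q0; accept=q0,q1; q0-a->q1; q0-b->q0; q0-c->q0; q1-a->q1; q1-b->q0; q1-c->q2; q2-a->q2; q2-b->q2; q2-c->q2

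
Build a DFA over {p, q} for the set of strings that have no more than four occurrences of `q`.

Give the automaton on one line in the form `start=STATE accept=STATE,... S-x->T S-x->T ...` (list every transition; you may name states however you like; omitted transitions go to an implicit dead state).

start=s0 accept=s0,s1,s2,s3,s4 s0-p->s0 s0-q->s1 s1-p->s1 s1-q->s2 s2-p->s2 s2-q->s3 s3-p->s3 s3-q->s4 s4-p->s4 s4-q->s5 s5-p->s5 s5-q->s5

Only the number of `q`s matters, and only up to 5. Make a chain s0 → s1 → s2 → s3 → s4 → s5 advanced by each `q` (with s5 absorbing); every other symbol self-loops. The accepting set is {s0, s1, s2, s3, s4}.
A 6-state machine:
        p   q  
>* s0   s0  s1 
 * s1   s1  s2 
 * s2   s2  s3 
 * s3   s3  s4 
 * s4   s4  s5 
   s5   s5  s5 
(> = start, * = accepting)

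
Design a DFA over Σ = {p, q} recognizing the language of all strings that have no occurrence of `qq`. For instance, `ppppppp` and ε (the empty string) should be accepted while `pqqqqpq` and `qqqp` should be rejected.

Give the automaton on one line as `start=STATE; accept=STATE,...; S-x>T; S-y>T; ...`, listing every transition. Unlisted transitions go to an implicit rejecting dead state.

start=S0; accept=S0,S1; S0-p>S0; S0-q>S1; S1-p>S0; S1-q>S2; S2-p>S2; S2-q>S2

Track partial matches of the forbidden pattern `qq`. State S2 is a dead state reached once `qq` has occurred; every other state accepts. S0 means no part of `qq` is currently matched.
A 3-state machine:
        p   q  
>* S0   S0  S1 
 * S1   S0  S2 
   S2   S2  S2 
(> = start, * = accepting)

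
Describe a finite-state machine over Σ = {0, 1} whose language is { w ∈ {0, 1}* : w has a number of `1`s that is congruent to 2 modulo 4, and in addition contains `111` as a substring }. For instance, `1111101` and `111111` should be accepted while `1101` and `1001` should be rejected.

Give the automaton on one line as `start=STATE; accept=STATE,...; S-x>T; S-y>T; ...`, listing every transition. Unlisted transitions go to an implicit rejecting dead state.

Run two small machines in parallel and take their product. The first has 4 states tracking the count of `1`s modulo 4; the second has 4 states tracking whether and how much of `111` has been seen. A product state is a pair (one from each), accepting exactly when both do.
16 states suffice.
          0    1  
>  S0     S0   S1 
   S1     S2   S3 
   S2     S2   S4 
   S3     S5   S6 
   S4     S5   S7 
   S5     S5   S8 
   S6     S6   S9 
   S7    S10   S9 
   S8    S10  S11 
   S9     S9  S12 
   S10   S10  S13 
   S11    S0  S12 
   S12   S12  S14 
   S13    S0  S15 
 * S14   S14   S6 
   S15    S2  S14 
(> = start, * = accepting)

start=S0; accept=S14; S0-0>S0; S0-1>S1; S1-0>S2; S1-1>S3; S2-0>S2; S2-1>S4; S3-0>S5; S3-1>S6; S4-0>S5; S4-1>S7; S5-0>S5; S5-1>S8; S6-0>S6; S6-1>S9; S7-0>S10; S7-1>S9; S8-0>S10; S8-1>S11; S9-0>S9; S9-1>S12; S10-0>S10; S10-1>S13; S11-0>S0; S11-1>S12; S12-0>S12; S12-1>S14; S13-0>S0; S13-1>S15; S14-0>S14; S14-1>S6; S15-0>S2; S15-1>S14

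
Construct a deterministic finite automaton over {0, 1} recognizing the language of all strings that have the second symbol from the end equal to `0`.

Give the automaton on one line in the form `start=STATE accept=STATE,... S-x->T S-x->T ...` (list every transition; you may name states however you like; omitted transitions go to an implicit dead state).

start=S0 accept=S3,S4 S0-0->S1 S0-1->S2 S1-0->S3 S1-1->S4 S2-0->S5 S2-1->S6 S3-0->S3 S3-1->S4 S4-0->S5 S4-1->S6 S5-0->S3 S5-1->S4 S6-0->S5 S6-1->S6

A DFA must remember the last 2 symbols (since which symbol is second-to-last isn't known until the input ends). Use one state per possible window of the last ≤2 symbols; accept from those whose window starts with `0`.
7 states suffice.
        0   1  
>  S0   S1  S2 
   S1   S3  S4 
   S2   S5  S6 
 * S3   S3  S4 
 * S4   S5  S6 
   S5   S3  S4 
   S6   S5  S6 
(> = start, * = accepting)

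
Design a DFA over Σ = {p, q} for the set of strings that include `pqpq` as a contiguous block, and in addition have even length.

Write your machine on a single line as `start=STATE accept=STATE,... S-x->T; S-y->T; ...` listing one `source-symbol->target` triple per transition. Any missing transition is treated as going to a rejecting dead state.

Build one automaton per condition and run them in lockstep. One (5 states) tracks whether and how much of `pqpq` has been seen; the other (2 states) tracks the input length modulo 2. Each combined state is a pair, one component from each; accept when both components accept.
With 10 states:
        p   q  
>  s0   s1  s2 
   s1   s3  s4 
   s2   s3  s0 
   s3   s1  s5 
   s4   s6  s2 
   s5   s7  s0 
   s6   s3  s8 
   s7   s1  s9 
 * s8   s9  s9 
   s9   s8  s8 
(> = start, * = accepting)

start=s0; accept=s8; s0-p->s1; s0-q->s2; s1-p->s3; s1-q->s4; s2-p->s3; s2-q->s0; s3-p->s1; s3-q->s5; s4-p->s6; s4-q->s2; s5-p->s7; s5-q->s0; s6-p->s3; s6-q->s8; s7-p->s1; s7-q->s9; s8-p->s9; s8-q->s9; s9-p->s8; s9-q->s8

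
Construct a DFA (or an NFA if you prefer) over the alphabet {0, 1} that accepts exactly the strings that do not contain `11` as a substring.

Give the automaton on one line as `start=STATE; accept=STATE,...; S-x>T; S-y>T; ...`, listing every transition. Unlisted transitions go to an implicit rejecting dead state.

This is the complement of 'contains `11`'. Use the same substring-matching states — q0 through q2 holding how much of `11` has just been matched — but flip the accepting set: everything except the trap q2 accepts.
3 states suffice.
        0   1  
>* q0   q0  q1 
 * q1   q0  q2 
   q2   q2  q2 
(> = start, * = accepting)

start=q0; accept=q0,q1; q0-0>q0; q0-1>q1; q1-0>q0; q1-1>q2; q2-0>q2; q2-1>q2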